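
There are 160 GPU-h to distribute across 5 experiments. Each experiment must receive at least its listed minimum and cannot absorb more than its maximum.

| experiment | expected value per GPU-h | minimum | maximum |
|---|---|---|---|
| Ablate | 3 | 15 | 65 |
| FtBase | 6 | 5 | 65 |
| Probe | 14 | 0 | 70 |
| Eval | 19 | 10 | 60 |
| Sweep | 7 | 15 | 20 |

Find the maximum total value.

Meeting every minimum uses 15+5+0+10+15 = 45 GPU-h, leaving 115.
Highest expected value per GPU-h first: Eval 19 > Probe 14 > Sweep 7 > FtBase 6 > Ablate 3.
Give Eval 50 more to hit its cap of 60 → 65 left.
Probe has room for 70 more but only 65 remain, so it gets 65.
Total = 3×15 + 6×5 + 14×65 + 19×60 + 7×15 = 2230.

2230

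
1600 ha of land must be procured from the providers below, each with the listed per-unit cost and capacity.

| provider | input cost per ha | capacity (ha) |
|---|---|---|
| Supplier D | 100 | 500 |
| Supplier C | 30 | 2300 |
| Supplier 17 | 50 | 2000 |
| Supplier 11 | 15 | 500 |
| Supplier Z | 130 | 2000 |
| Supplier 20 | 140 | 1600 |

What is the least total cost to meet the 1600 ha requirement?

40500

Cheapest first:
Supplier 11 at 15: take all 500 ha → 1100 still needed.
Take 1100 from Supplier C at 30 to finish.
Supplier 17, Supplier D, Supplier Z, Supplier 20: unused.
Cost = 500×15 + 1100×30 = 40500.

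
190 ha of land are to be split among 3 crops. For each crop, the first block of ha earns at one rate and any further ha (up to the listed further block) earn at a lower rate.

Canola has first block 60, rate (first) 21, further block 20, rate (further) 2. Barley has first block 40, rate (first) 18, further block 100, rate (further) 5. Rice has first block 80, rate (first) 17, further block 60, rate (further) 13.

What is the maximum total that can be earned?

3470

Order all 6 blocks by rate: Canola/first 21 > Barley/first 18 > Rice/first 17 > Rice/second 13 > Barley/second 5 > Canola/second 2.
Canola first at 21: fill all 60 → 130 left.
Fill Barley first block (40 at 18) → 90 left.
Rice/first (17): +80 → 10 left.
10 remain; put them into Rice second at 13.
Total = 21×60 + 18×40 + 17×80 + 13×10 = 3470.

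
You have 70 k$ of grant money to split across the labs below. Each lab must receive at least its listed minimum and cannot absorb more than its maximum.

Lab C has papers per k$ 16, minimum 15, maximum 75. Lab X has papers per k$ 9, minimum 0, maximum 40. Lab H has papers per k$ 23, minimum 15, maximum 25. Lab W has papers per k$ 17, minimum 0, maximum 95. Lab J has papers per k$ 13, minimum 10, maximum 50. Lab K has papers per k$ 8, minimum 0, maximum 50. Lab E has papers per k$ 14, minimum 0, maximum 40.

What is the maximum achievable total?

Meeting every minimum uses 15+0+15+0+10+0+0 = 40 k$, leaving 30.
Rank by papers per k$: Lab H 23 > Lab W 17 > Lab C 16 > Lab E 14 > Lab J 13 > Lab X 9 > Lab K 8.
Give Lab H 10 more to hit its cap of 25 — 20 left.
Lab W: +20 (room for 95) → 20. Pool exhausted.
Total = 16×15 + 23×25 + 17×20 + 13×10 = 1285.

1285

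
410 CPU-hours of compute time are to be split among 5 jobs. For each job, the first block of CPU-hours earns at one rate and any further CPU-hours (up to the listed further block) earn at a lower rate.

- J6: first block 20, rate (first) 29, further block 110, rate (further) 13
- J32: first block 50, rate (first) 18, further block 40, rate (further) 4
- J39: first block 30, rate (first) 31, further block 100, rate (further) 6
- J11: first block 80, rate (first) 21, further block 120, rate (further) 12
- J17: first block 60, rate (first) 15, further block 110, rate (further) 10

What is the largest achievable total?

7140

Order all 10 blocks by rate: J39/T1 31 > J6/T1 29 > J11/T1 21 > J32/T1 18 > J17/T1 15 > J6/T2 13 > J11/T2 12 > J17/T2 10 > J39/T2 6 > J32/T2 4.
Fill J39 T1 block (30 at 31) ; 380 left.
J6/T1 (29): +20 ; 360 left.
J11/T1 (21): +80 ; 280 left.
J32/T1 (18): +50 ; 230 left.
Fill J17 T1 block (60 at 15) ; 170 left.
J6 T2 at 13: fill all 110 ; 60 left.
J11 T2 at 12: only 60 left, fill 60.
Total = 31×30 + 29×20 + 21×80 + 18×50 + 15×60 + 13×110 + 12×60 = 7140.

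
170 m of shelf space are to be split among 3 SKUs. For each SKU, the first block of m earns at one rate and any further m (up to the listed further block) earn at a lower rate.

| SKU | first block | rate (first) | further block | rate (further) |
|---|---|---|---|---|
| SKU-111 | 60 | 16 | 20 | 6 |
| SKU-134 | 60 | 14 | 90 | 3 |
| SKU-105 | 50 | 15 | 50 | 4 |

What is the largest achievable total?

2550

Order all 6 blocks by rate: SKU-111/tier1 16 > SKU-105/tier1 15 > SKU-134/tier1 14 > SKU-111/tier2 6 > SKU-105/tier2 4 > SKU-134/tier2 3.
SKU-111/tier1 (16): +60 — 110 left.
SKU-105/tier1 (15): +50 — 60 left.
Fill SKU-134 tier1 block (60 at 14) — 0 left.
Total = 16×60 + 15×50 + 14×60 = 2550.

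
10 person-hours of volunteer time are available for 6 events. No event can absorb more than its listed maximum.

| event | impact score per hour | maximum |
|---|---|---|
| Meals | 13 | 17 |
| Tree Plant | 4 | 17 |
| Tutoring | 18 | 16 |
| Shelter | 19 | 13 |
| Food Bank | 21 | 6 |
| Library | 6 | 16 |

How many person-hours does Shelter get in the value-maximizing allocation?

Highest impact score per hour first: Food Bank 21 > Shelter 19 > Tutoring 18 > Meals 13 > Library 6 > Tree Plant 4.
Food Bank takes 6 to reach its cap of 6 → 4 left.
Only 4 left; Shelter takes them to reach 4.

4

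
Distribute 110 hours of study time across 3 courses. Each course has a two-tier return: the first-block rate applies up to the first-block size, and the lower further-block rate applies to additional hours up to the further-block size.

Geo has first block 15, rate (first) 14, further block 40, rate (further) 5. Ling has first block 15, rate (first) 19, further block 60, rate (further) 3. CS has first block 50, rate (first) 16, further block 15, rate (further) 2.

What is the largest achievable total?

Order all 6 blocks by rate: Ling/first 19 > CS/first 16 > Geo/first 14 > Geo/second 5 > Ling/second 3 > CS/second 2.
Ling/first (19): +15 → 95 left.
CS first at 16: fill all 50 → 45 left.
Geo first at 14: fill all 15 → 30 left.
Geo second at 5: only 30 left, fill 30.
Total = 19×15 + 16×50 + 14×15 + 5×30 = 1445.

1445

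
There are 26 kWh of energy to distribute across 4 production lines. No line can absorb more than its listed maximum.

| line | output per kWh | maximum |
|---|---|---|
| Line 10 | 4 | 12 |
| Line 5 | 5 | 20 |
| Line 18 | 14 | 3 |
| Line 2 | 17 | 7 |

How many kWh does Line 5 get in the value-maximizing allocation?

Rank by output per kWh: Line 2 17 > Line 18 14 > Line 5 5 > Line 10 4.
Give Line 2 7 to hit its cap of 7 → 19 left.
Line 18: +3 to 3 (cap) → 16 left.
Line 5: +16 (room for 20) → 16. Pool exhausted.

16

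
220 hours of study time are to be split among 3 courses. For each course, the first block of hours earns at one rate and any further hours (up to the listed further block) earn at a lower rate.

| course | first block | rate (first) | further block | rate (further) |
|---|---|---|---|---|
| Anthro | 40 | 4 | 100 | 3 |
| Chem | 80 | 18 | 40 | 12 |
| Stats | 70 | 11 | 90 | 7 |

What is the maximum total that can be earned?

2900

Order all 6 blocks by rate: Chem/first 18 > Chem/second 12 > Stats/first 11 > Stats/second 7 > Anthro/first 4 > Anthro/second 3.
Fill Chem first block (80 at 18) — 140 left.
Chem second at 12: fill all 40 — 100 left.
Stats/first (11): +70 — 30 left.
Stats/second: +30 of 90 at 7; pool empty.
Total = 18×80 + 12×40 + 11×70 + 7×30 = 2900.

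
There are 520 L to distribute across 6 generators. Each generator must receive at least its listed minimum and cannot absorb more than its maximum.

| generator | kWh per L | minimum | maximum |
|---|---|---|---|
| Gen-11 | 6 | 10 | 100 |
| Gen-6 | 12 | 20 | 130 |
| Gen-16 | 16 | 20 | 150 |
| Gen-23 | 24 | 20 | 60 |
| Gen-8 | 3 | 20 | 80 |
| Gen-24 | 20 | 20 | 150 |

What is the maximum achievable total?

8520

Meeting every minimum uses 10+20+20+20+20+20 = 110 L, leaving 410.
Order the generators by kWh per L: Gen-23 24 > Gen-24 20 > Gen-16 16 > Gen-6 12 > Gen-11 6 > Gen-8 3.
Gen-23 takes 40 more to reach its cap of 60 — 370 left.
Gen-24: +130 to 150 (cap) — 240 left.
Give Gen-16 130 more to hit its cap of 150 — 110 left.
Gen-6: +110 to 130 (cap) — 0 left.
Total = 6×10 + 12×130 + 16×150 + 24×60 + 3×20 + 20×150 = 8520.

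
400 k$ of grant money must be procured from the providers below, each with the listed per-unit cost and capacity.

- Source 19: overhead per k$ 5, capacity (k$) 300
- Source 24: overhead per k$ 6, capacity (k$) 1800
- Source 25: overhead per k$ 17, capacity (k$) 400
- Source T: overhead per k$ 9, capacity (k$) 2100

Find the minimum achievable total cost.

Fill from the cheapest provider first.
Source 19 (5): use full 300 ; 100 k$ to go.
Source 24 (6): take the remaining 100 ; done.
Source T, Source 25: unused.
Cost = 300×5 + 100×6 = 2100.

2100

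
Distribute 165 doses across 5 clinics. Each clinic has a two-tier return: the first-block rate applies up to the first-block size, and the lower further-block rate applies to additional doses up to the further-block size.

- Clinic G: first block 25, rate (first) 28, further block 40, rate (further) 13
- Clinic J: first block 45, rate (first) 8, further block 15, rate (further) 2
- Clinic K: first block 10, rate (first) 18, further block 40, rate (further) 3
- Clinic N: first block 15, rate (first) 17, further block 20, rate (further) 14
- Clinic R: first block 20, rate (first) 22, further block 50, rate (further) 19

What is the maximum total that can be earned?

Rank every tier by rate: Clinic G/first 28 > Clinic R/first 22 > Clinic R/second 19 > Clinic K/first 18 > Clinic N/first 17 > Clinic N/second 14 > Clinic G/second 13 > Clinic J/first 8 > Clinic K/second 3 > Clinic J/second 2.
Fill Clinic G first block (25 at 28) ; 140 left.
Clinic R first at 22: fill all 20 ; 120 left.
Fill Clinic R second block (50 at 19) ; 70 left.
Fill Clinic K first block (10 at 18) ; 60 left.
Fill Clinic N first block (15 at 17) ; 45 left.
Clinic N/second (14): +20 ; 25 left.
Clinic G second at 13: only 25 left, fill 25.
Total = 28×25 + 22×20 + 19×50 + 18×10 + 17×15 + 14×20 + 13×25 = 3130.

3130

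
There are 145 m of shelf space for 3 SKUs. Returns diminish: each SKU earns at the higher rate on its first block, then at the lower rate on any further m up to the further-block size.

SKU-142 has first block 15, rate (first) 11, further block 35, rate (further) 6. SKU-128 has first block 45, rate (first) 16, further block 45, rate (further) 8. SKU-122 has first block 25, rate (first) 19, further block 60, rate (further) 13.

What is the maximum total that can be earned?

2140

Treat each block as its own option and order by rate: SKU-122/tier1 19 > SKU-128/tier1 16 > SKU-122/tier2 13 > SKU-142/tier1 11 > SKU-128/tier2 8 > SKU-142/tier2 6.
SKU-122/tier1 (19): +25 — 120 left.
Fill SKU-128 tier1 block (45 at 16) — 75 left.
SKU-122 tier2 at 13: fill all 60 — 15 left.
SKU-142/tier1 (11): +15 — 0 left.
Total = 19×25 + 16×45 + 13×60 + 11×15 = 2140.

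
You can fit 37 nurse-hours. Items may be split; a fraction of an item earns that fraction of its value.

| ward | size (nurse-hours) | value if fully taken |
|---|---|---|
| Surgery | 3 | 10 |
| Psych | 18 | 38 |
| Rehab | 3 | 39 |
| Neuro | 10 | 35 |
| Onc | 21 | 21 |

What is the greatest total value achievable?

125

Best value per unit of size first: Rehab 39/3≈13, Neuro 35/10≈3.5, Surgery 10/3≈3.33, Psych 38/18≈2.11, Onc 21/21≈1.
Take all of Rehab (3 nurse-hours, value 39) → 34 nurse-hours left.
Take all of Neuro (10 nurse-hours, value 35) → 24 nurse-hours left.
All 3 nurse-hours of Surgery fit (value 10) → 21 remain.
Take all of Psych (18 nurse-hours, value 38) → 3 nurse-hours left.
3 nurse-hours left: a 3/21 share of Onc gives 21×3/21 = 3.
Total value = 125.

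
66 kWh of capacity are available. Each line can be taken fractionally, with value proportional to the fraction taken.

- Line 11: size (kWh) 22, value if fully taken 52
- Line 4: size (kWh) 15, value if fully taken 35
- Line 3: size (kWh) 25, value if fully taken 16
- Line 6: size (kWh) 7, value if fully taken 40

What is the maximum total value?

141.08

Sort by value density: Line 6 40/7≈5.71, Line 11 52/22≈2.36, Line 4 35/15≈2.33, Line 3 16/25≈0.64.
All 7 kWh of Line 6 fit (value 40) → 59 remain.
Line 11: take in full, 22 kWh for value 52 → 37 left.
Line 4: take in full, 15 kWh for value 35 → 22 left.
Only 22 kWh remain; take 22/25 of Line 3 for value 16×22/25 = 14.08.
Total value = 141.08.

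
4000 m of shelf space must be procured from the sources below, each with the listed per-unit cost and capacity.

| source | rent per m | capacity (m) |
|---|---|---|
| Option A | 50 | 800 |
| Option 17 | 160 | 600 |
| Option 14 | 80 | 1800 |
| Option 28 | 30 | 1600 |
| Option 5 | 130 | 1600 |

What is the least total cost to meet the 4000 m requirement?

216000

Cheapest first:
Take 1600 from Option 28 at 30 ; need 2400 more.
Take 800 from Option A at 50 ; need 1600 more.
Option 14 at 80: take 1600 of its 1800 ; requirement met.
Option 5, Option 17: unused.
Cost = 1600×30 + 800×50 + 1600×80 = 216000.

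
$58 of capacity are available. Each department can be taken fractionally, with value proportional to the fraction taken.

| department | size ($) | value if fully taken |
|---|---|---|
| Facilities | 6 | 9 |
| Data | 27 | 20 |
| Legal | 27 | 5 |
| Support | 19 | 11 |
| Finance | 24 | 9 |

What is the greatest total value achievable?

42.25

Rank by value-to-size ratio: Facilities 9/6≈1.5, Data 20/27≈0.741, Support 11/19≈0.579, Finance 9/24≈0.375, Legal 5/27≈0.185.
Facilities: take in full, 6 $ for value 9 — 52 left.
Data: take in full, 27 $ for value 20 — 25 left.
Take all of Support (19 $, value 11) — 6 $ left.
6 $ left: a 6/24 share of Finance gives 9×6/24 = 2.25.
Total value = 42.25.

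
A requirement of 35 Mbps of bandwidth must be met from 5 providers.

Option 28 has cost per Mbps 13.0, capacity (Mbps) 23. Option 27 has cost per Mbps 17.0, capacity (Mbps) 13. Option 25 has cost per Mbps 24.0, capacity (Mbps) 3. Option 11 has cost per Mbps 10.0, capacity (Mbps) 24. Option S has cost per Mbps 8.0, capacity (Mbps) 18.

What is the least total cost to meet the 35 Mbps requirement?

314

Use providers in increasing cost order.
Option S at 8.0: take all 18 Mbps ; 17 still needed.
Option 11 (10.0): take the remaining 17 ; done.
Option 28, Option 27, Option 25: unused.
Cost = 18×8.0 + 17×10.0 = 314.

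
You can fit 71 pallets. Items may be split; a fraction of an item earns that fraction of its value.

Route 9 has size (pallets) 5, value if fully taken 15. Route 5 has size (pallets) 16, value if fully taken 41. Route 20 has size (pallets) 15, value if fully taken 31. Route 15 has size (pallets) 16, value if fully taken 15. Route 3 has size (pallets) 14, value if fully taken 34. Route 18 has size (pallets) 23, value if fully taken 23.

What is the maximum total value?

142

Sort by value density: Route 9 15/5≈3, Route 5 41/16≈2.56, Route 3 34/14≈2.43, Route 20 31/15≈2.07, Route 18 23/23≈1, Route 15 15/16≈0.938.
Take all of Route 9 (5 pallets, value 15) → 66 pallets left.
Route 5: take in full, 16 pallets for value 41 → 50 left.
Take all of Route 3 (14 pallets, value 34) → 36 pallets left.
All 15 pallets of Route 20 fit (value 31) → 21 remain.
21 pallets left: a 21/23 share of Route 18 gives 23×21/23 = 21.
Total value = 142.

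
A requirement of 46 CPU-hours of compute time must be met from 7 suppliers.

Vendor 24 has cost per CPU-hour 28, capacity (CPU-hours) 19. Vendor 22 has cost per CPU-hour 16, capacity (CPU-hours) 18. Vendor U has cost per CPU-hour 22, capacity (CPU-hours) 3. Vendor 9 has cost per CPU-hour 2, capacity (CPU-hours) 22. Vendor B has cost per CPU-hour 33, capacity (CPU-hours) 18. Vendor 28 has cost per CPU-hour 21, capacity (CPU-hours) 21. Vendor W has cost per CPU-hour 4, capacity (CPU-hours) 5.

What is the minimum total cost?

373

Fill from the cheapest supplier first.
Vendor 9 (2): use full 22 ; 24 CPU-hours to go.
Vendor W (4): use full 5 ; 19 CPU-hours to go.
Vendor 22 at 16: take all 18 CPU-hours ; 1 still needed.
Vendor 28 (21): take the remaining 1 ; done.
Vendor U, Vendor 24, Vendor B: unused.
Cost = 22×2 + 5×4 + 18×16 + 1×21 = 373.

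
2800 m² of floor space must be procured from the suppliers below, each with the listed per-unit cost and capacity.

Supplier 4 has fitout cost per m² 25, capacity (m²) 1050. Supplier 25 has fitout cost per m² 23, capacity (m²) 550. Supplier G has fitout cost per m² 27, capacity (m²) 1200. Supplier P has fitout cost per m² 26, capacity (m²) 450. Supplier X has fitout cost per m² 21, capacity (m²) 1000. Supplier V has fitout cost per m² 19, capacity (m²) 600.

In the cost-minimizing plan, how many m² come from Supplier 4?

Fill from the cheapest supplier first.
Supplier V (19): use full 600 ; 2200 m² to go.
Take 1000 from Supplier X at 21 ; need 1200 more.
Supplier 25 at 23: take all 550 m² ; 650 still needed.
Supplier 4 at 25: take 650 of its 1050 ; requirement met.
Supplier P, Supplier G: unused.

650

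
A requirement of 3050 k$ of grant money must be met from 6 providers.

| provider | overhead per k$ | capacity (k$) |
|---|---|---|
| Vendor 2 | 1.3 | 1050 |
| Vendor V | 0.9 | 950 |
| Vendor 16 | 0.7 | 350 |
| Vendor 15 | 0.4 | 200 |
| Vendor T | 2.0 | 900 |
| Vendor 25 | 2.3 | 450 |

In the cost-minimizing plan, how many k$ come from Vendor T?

500

Cheapest first:
Vendor 15 (0.4): use full 200 → 2850 k$ to go.
Vendor 16 (0.7): use full 350 → 2500 k$ to go.
Take 950 from Vendor V at 0.9 → need 1550 more.
Vendor 2 (1.3): use full 1050 → 500 k$ to go.
Take 500 from Vendor T at 2.0 to finish.
Vendor 25: unused.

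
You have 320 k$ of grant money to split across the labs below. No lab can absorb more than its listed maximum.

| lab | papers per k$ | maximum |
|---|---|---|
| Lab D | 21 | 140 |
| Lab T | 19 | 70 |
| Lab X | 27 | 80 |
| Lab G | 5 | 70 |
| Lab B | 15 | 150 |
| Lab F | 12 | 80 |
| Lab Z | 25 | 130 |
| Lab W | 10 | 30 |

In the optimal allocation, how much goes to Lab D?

110

Highest papers per k$ first: Lab X 27 > Lab Z 25 > Lab D 21 > Lab T 19 > Lab B 15 > Lab F 12 > Lab W 10 > Lab G 5.
Lab X: +80 to 80 (cap) — 240 left.
Give Lab Z 130 to hit its cap of 130 — 110 left.
Only 110 left; Lab D takes them to reach 110.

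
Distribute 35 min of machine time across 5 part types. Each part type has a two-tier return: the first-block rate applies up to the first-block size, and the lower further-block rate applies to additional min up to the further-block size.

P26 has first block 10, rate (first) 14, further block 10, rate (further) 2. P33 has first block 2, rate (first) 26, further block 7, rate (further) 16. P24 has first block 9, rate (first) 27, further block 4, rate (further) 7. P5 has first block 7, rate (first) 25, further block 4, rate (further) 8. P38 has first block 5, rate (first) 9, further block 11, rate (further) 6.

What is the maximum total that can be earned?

Treat each block as its own option and order by rate: P24/T1 27 > P33/T1 26 > P5/T1 25 > P33/T2 16 > P26/T1 14 > P38/T1 9 > P5/T2 8 > P24/T2 7 > P38/T2 6 > P26/T2 2.
P24 T1 at 27: fill all 9 ; 26 left.
P33/T1 (26): +2 ; 24 left.
P5 T1 at 25: fill all 7 ; 17 left.
P33/T2 (16): +7 ; 10 left.
Fill P26 T1 block (10 at 14) ; 0 left.
Total = 27×9 + 26×2 + 25×7 + 16×7 + 14×10 = 722.

722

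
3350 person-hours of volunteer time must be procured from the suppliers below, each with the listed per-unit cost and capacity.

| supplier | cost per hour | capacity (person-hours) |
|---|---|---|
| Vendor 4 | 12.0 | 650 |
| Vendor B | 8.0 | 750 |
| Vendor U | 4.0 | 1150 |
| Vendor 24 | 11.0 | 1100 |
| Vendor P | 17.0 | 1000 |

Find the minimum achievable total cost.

26900

Cheapest first:
Vendor U at 4.0: take all 1150 person-hours — 2200 still needed.
Vendor B (8.0): use full 750 — 1450 person-hours to go.
Vendor 24 (11.0): use full 1100 — 350 person-hours to go.
Vendor 4 at 12.0: take 350 of its 650 — requirement met.
Vendor P: unused.
Cost = 1150×4.0 + 750×8.0 + 1100×11.0 + 350×12.0 = 26900.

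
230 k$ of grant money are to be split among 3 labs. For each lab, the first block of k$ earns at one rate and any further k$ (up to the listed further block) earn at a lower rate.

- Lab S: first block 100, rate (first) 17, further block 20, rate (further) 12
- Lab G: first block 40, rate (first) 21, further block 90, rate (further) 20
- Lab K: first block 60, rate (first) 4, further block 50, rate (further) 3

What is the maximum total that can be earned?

4340

Treat each block as its own option and order by rate: Lab G/tier1 21 > Lab G/tier2 20 > Lab S/tier1 17 > Lab S/tier2 12 > Lab K/tier1 4 > Lab K/tier2 3.
Fill Lab G tier1 block (40 at 21) ; 190 left.
Lab G/tier2 (20): +90 ; 100 left.
Fill Lab S tier1 block (100 at 17) ; 0 left.
Total = 21×40 + 20×90 + 17×100 = 4340.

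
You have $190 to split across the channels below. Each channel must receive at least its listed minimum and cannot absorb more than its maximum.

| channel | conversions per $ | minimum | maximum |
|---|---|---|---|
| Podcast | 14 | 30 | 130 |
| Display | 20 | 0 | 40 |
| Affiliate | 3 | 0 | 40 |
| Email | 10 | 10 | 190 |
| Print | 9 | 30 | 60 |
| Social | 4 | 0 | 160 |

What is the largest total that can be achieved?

Meeting every minimum uses 30+0+0+10+30+0 = 70 $, leaving 120.
Order the channels by conversions per $: Display 20 > Podcast 14 > Email 10 > Print 9 > Social 4 > Affiliate 3.
Give Display 40 more to hit its cap of 40 — 80 left.
Podcast has room for 100 more but only 80 remain, so it gets 110.
Total = 14×110 + 20×40 + 10×10 + 9×30 = 2710.

2710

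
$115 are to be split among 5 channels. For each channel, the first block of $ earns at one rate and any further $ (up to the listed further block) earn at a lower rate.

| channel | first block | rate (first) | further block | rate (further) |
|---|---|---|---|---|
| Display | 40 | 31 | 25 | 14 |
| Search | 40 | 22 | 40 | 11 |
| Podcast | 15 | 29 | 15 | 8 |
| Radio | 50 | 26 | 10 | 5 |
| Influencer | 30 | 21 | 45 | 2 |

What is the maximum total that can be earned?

3195

Rank every tier by rate: Display/T1 31 > Podcast/T1 29 > Radio/T1 26 > Search/T1 22 > Influencer/T1 21 > Display/T2 14 > Search/T2 11 > Podcast/T2 8 > Radio/T2 5 > Influencer/T2 2.
Display/T1 (31): +40 — 75 left.
Podcast/T1 (29): +15 — 60 left.
Radio/T1 (26): +50 — 10 left.
Search T1 at 22: only 10 left, fill 10.
Total = 31×40 + 29×15 + 26×50 + 22×10 = 3195.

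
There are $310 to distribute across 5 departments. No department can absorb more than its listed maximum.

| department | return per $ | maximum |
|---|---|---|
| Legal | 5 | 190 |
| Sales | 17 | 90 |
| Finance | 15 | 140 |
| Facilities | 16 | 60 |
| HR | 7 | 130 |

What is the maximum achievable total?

Rank by return per $: Sales 17 > Facilities 16 > Finance 15 > HR 7 > Legal 5.
Give Sales 90 to hit its cap of 90 — 220 left.
Give Facilities 60 to hit its cap of 60 — 160 left.
Finance: +140 to 140 (cap) — 20 left.
HR has room for 130 but only 20 remain, so it gets 20.
Total = 17×90 + 15×140 + 16×60 + 7×20 = 4730.

4730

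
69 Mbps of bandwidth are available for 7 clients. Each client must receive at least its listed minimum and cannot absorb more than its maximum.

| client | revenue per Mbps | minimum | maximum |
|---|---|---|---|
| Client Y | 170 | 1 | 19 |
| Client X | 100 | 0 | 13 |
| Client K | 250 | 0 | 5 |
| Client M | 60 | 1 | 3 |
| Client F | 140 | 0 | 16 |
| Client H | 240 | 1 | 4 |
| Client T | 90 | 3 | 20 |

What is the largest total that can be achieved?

10030

Meeting every minimum uses 1+0+0+1+0+1+3 = 6 Mbps, leaving 63.
Highest revenue per Mbps first: Client K 250 > Client H 240 > Client Y 170 > Client F 140 > Client X 100 > Client T 90 > Client M 60.
Client K: +5 to 5 (cap) — 58 left.
Give Client H 3 more to hit its cap of 4 — 55 left.
Give Client Y 18 more to hit its cap of 19 — 37 left.
Client F takes 16 more to reach its cap of 16 — 21 left.
Client X: +13 to 13 (cap) — 8 left.
Client T: +8 (room for 17) → 11. Pool exhausted.
Total = 170×19 + 100×13 + 250×5 + 60×1 + 140×16 + 240×4 + 90×11 = 10030.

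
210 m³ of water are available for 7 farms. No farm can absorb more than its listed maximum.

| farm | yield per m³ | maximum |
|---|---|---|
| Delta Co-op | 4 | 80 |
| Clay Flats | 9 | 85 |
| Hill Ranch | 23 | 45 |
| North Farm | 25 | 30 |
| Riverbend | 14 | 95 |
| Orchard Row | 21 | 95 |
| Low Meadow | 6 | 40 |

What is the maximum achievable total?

Rank by yield per m³: North Farm 25 > Hill Ranch 23 > Orchard Row 21 > Riverbend 14 > Clay Flats 9 > Low Meadow 6 > Delta Co-op 4.
North Farm: +30 to 30 (cap) → 180 left.
Hill Ranch: +45 to 45 (cap) → 135 left.
Orchard Row takes 95 to reach its cap of 95 → 40 left.
Only 40 left; Riverbend takes them to reach 40.
Total = 23×45 + 25×30 + 14×40 + 21×95 = 4340.

4340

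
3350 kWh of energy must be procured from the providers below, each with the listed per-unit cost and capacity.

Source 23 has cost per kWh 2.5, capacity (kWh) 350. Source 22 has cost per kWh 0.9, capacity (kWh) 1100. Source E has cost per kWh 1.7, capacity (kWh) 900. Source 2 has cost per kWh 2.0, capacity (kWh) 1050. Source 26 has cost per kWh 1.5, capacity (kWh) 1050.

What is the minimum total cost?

4695

Use providers in increasing cost order.
Source 22 (0.9): use full 1100 — 2250 kWh to go.
Source 26 (1.5): use full 1050 — 1200 kWh to go.
Take 900 from Source E at 1.7 — need 300 more.
Source 2 (2.0): take the remaining 300 — done.
Source 23: unused.
Cost = 1100×0.9 + 1050×1.5 + 900×1.7 + 300×2.0 = 4695.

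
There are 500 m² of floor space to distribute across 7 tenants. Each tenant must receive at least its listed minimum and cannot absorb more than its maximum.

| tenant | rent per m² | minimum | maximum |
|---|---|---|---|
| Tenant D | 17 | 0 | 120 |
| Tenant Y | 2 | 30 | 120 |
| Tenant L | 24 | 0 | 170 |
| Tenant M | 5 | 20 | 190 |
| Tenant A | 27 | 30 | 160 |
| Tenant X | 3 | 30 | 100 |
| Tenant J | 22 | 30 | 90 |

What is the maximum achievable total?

10630

Meeting every minimum uses 0+30+0+20+30+30+30 = 140 m², leaving 360.
Rank by rent per m²: Tenant A 27 > Tenant L 24 > Tenant J 22 > Tenant D 17 > Tenant M 5 > Tenant X 3 > Tenant Y 2.
Give Tenant A 130 more to hit its cap of 160 ; 230 left.
Give Tenant L 170 more to hit its cap of 170 ; 60 left.
Tenant J takes 60 more to reach its cap of 90 ; 0 left.
Total = 2×30 + 24×170 + 5×20 + 27×160 + 3×30 + 22×90 = 10630.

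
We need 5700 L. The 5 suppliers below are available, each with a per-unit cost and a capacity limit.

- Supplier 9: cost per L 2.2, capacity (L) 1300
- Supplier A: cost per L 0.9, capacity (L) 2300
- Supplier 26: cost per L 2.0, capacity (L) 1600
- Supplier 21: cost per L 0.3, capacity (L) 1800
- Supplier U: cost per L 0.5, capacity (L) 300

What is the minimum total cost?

Cheapest first:
Supplier 21 (0.3): use full 1800 — 3900 L to go.
Supplier U at 0.5: take all 300 L — 3600 still needed.
Take 2300 from Supplier A at 0.9 — need 1300 more.
Take 1300 from Supplier 26 at 2.0 to finish.
Supplier 9: unused.
Cost = 1800×0.3 + 300×0.5 + 2300×0.9 + 1300×2.0 = 5360.

5360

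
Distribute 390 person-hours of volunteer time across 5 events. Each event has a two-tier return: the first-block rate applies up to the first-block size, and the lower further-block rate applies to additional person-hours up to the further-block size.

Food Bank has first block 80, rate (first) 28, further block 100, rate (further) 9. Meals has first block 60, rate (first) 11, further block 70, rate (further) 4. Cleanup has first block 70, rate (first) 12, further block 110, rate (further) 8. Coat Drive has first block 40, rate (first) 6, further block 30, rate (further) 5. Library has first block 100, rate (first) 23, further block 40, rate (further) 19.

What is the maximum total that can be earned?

Order all 10 blocks by rate: Food Bank/first 28 > Library/first 23 > Library/second 19 > Cleanup/first 12 > Meals/first 11 > Food Bank/second 9 > Cleanup/second 8 > Coat Drive/first 6 > Coat Drive/second 5 > Meals/second 4.
Fill Food Bank first block (80 at 28) ; 310 left.
Library/first (23): +100 ; 210 left.
Library second at 19: fill all 40 ; 170 left.
Cleanup/first (12): +70 ; 100 left.
Fill Meals first block (60 at 11) ; 40 left.
Food Bank/second: +40 of 100 at 9; pool empty.
Total = 28×80 + 23×100 + 19×40 + 12×70 + 11×60 + 9×40 = 7160.

7160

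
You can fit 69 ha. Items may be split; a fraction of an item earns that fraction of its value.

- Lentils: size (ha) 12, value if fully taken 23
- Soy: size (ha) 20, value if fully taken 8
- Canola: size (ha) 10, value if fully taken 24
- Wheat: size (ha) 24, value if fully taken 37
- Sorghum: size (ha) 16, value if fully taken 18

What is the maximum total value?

104.8

Rank by value-to-size ratio: Canola 24/10≈2.4, Lentils 23/12≈1.92, Wheat 37/24≈1.54, Sorghum 18/16≈1.12, Soy 8/20≈0.4.
Canola: take in full, 10 ha for value 24 → 59 left.
Take all of Lentils (12 ha, value 23) → 47 ha left.
All 24 ha of Wheat fit (value 37) → 23 remain.
Take all of Sorghum (16 ha, value 18) → 7 ha left.
Only 7 ha remain; take 7/20 of Soy for value 8×7/20 = 2.8.
Total value = 104.8.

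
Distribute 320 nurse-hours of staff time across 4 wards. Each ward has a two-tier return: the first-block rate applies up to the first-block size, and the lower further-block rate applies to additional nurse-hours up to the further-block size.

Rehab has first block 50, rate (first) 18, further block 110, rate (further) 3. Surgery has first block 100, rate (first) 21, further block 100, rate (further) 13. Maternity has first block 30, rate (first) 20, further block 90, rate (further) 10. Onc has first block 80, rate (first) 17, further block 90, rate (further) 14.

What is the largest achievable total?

5800

Order all 8 blocks by rate: Surgery/first 21 > Maternity/first 20 > Rehab/first 18 > Onc/first 17 > Onc/second 14 > Surgery/second 13 > Maternity/second 10 > Rehab/second 3.
Fill Surgery first block (100 at 21) ; 220 left.
Fill Maternity first block (30 at 20) ; 190 left.
Rehab/first (18): +50 ; 140 left.
Fill Onc first block (80 at 17) ; 60 left.
Onc second at 14: only 60 left, fill 60.
Total = 21×100 + 20×30 + 18×50 + 17×80 + 14×60 = 5800.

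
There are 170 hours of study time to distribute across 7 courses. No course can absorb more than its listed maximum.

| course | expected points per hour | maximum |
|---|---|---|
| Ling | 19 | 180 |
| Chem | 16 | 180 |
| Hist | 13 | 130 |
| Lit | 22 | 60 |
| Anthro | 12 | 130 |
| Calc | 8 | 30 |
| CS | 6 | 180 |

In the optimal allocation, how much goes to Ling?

Order the courses by expected points per hour: Lit 22 > Ling 19 > Chem 16 > Hist 13 > Anthro 12 > Calc 8 > CS 6.
Give Lit 60 to hit its cap of 60 → 110 left.
Ling: +110 (room for 180) → 110. Pool exhausted.

110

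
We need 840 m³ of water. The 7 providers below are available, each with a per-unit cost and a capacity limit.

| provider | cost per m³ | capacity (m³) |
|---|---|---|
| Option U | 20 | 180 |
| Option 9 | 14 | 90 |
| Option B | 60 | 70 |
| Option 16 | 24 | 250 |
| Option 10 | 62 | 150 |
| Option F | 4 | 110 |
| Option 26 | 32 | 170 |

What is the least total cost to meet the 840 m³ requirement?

19140

Fill from the cheapest provider first.
Option F at 4: take all 110 m³ ; 730 still needed.
Take 90 from Option 9 at 14 ; need 640 more.
Take 180 from Option U at 20 ; need 460 more.
Take 250 from Option 16 at 24 ; need 210 more.
Take 170 from Option 26 at 32 ; need 40 more.
Option B (60): take the remaining 40 ; done.
Option 10: unused.
Cost = 110×4 + 90×14 + 180×20 + 250×24 + 170×32 + 40×60 = 19140.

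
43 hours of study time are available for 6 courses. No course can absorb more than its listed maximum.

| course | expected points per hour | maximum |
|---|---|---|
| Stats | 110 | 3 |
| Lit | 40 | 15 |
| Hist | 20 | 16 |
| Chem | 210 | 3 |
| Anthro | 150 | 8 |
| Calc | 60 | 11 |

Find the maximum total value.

3480

Rank by expected points per hour: Chem 210 > Anthro 150 > Stats 110 > Calc 60 > Lit 40 > Hist 20.
Chem: +3 to 3 (cap) — 40 left.
Anthro takes 8 to reach its cap of 8 — 32 left.
Stats takes 3 to reach its cap of 3 — 29 left.
Calc: +11 to 11 (cap) — 18 left.
Lit: +15 to 15 (cap) — 3 left.
Hist has room for 16 but only 3 remain, so it gets 3.
Total = 110×3 + 40×15 + 20×3 + 210×3 + 150×8 + 60×11 = 3480.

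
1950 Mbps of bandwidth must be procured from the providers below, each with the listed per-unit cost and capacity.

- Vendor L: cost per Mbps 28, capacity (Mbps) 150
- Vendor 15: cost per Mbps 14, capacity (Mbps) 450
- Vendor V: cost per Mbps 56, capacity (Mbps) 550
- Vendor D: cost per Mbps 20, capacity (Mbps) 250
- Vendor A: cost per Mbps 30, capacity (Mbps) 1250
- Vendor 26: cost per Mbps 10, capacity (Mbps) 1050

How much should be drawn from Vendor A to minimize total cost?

Cheapest first:
Vendor 26 (10): use full 1050 ; 900 Mbps to go.
Vendor 15 at 14: take all 450 Mbps ; 450 still needed.
Vendor D at 20: take all 250 Mbps ; 200 still needed.
Vendor L (28): use full 150 ; 50 Mbps to go.
Take 50 from Vendor A at 30 to finish.
Vendor V: unused.

50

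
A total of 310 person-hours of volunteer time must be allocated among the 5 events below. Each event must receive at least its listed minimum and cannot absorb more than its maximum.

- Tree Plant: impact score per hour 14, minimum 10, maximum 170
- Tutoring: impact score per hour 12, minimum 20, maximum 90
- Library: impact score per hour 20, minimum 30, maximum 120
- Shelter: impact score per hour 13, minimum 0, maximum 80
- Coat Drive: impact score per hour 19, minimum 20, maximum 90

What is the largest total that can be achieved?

5470

Meeting every minimum uses 10+20+30+0+20 = 80 person-hours, leaving 230.
Rank by impact score per hour: Library 20 > Coat Drive 19 > Tree Plant 14 > Shelter 13 > Tutoring 12.
Library: +90 to 120 (cap) ; 140 left.
Give Coat Drive 70 more to hit its cap of 90 ; 70 left.
Tree Plant has room for 160 more but only 70 remain, so it gets 80.
Total = 14×80 + 12×20 + 20×120 + 19×90 = 5470.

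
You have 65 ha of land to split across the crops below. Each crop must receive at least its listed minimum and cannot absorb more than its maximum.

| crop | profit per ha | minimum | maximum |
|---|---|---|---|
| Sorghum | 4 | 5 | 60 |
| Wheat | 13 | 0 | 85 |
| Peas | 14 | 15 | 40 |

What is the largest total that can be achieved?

Meeting every minimum uses 5+0+15 = 20 ha, leaving 45.
Rank by profit per ha: Peas 14 > Wheat 13 > Sorghum 4.
Give Peas 25 more to hit its cap of 40 ; 20 left.
Wheat has room for 85 more but only 20 remain, so it gets 20.
Total = 4×5 + 13×20 + 14×40 = 840.

840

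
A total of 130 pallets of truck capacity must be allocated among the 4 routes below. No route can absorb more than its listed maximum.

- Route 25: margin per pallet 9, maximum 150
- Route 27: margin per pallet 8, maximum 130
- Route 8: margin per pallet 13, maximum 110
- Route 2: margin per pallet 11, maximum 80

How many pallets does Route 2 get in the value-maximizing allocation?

Order the routes by margin per pallet: Route 8 13 > Route 2 11 > Route 25 9 > Route 27 8.
Give Route 8 110 to hit its cap of 110 — 20 left.
Only 20 left; Route 2 takes them to reach 20.

20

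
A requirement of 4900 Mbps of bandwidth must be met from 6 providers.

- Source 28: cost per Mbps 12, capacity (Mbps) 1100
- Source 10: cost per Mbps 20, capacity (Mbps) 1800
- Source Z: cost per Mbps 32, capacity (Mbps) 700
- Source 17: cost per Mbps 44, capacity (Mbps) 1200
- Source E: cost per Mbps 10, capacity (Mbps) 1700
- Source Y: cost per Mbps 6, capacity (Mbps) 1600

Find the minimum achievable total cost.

49800

Fill from the cheapest provider first.
Source Y at 6: take all 1600 Mbps — 3300 still needed.
Take 1700 from Source E at 10 — need 1600 more.
Take 1100 from Source 28 at 12 — need 500 more.
Take 500 from Source 10 at 20 to finish.
Source Z, Source 17: unused.
Cost = 1600×6 + 1700×10 + 1100×12 + 500×20 = 49800.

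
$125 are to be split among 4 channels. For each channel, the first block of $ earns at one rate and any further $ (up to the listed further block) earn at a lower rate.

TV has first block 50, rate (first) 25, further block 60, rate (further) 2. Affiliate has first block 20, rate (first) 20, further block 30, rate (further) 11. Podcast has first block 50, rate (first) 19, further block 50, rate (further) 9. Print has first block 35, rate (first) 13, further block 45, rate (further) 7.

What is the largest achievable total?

2665

Treat each block as its own option and order by rate: TV/T1 25 > Affiliate/T1 20 > Podcast/T1 19 > Print/T1 13 > Affiliate/T2 11 > Podcast/T2 9 > Print/T2 7 > TV/T2 2.
Fill TV T1 block (50 at 25) — 75 left.
Affiliate/T1 (20): +20 — 55 left.
Fill Podcast T1 block (50 at 19) — 5 left.
5 remain; put them into Print T1 at 13.
Total = 25×50 + 20×20 + 19×50 + 13×5 = 2665.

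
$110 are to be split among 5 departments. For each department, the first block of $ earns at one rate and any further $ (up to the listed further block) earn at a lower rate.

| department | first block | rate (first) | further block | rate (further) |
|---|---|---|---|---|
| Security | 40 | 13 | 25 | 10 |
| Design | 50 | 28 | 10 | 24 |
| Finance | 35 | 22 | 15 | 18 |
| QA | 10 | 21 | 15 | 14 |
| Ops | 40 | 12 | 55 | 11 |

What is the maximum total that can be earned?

2710

Order all 10 blocks by rate: Design/T1 28 > Design/T2 24 > Finance/T1 22 > QA/T1 21 > Finance/T2 18 > QA/T2 14 > Security/T1 13 > Ops/T1 12 > Ops/T2 11 > Security/T2 10.
Fill Design T1 block (50 at 28) → 60 left.
Fill Design T2 block (10 at 24) → 50 left.
Finance T1 at 22: fill all 35 → 15 left.
QA/T1 (21): +10 → 5 left.
5 remain; put them into Finance T2 at 18.
Total = 28×50 + 24×10 + 22×35 + 21×10 + 18×5 = 2710.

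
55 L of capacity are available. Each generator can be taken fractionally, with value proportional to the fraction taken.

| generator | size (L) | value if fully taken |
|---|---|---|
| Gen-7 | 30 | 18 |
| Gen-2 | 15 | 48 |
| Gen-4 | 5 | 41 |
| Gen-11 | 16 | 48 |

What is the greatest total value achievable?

Sort by value density: Gen-4 41/5≈8.2, Gen-2 48/15≈3.2, Gen-11 48/16≈3, Gen-7 18/30≈0.6.
All 5 L of Gen-4 fit (value 41) ; 50 remain.
Take all of Gen-2 (15 L, value 48) ; 35 L left.
All 16 L of Gen-11 fit (value 48) ; 19 remain.
Only 19 L remain; take 19/30 of Gen-7 for value 18×19/30 = 11.4.
Total value = 148.4.

148.4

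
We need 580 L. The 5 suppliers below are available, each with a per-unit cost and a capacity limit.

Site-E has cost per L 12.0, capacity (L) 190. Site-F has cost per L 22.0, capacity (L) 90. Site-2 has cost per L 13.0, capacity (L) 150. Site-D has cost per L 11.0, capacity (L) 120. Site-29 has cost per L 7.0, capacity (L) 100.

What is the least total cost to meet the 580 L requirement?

6690

Use suppliers in increasing cost order.
Take 100 from Site-29 at 7.0 → need 480 more.
Site-D (11.0): use full 120 → 360 L to go.
Site-E (12.0): use full 190 → 170 L to go.
Site-2 at 13.0: take all 150 L → 20 still needed.
Site-F (22.0): take the remaining 20 → done.
Cost = 100×7.0 + 120×11.0 + 190×12.0 + 150×13.0 + 20×22.0 = 6690.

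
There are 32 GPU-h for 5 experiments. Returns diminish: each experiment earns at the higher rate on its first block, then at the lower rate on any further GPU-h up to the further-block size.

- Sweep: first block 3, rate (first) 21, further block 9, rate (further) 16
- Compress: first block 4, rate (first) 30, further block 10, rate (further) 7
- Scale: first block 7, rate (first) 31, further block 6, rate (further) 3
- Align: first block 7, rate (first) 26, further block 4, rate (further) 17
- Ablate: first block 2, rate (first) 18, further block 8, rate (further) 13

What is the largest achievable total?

766

Rank every tier by rate: Scale/tier1 31 > Compress/tier1 30 > Align/tier1 26 > Sweep/tier1 21 > Ablate/tier1 18 > Align/tier2 17 > Sweep/tier2 16 > Ablate/tier2 13 > Compress/tier2 7 > Scale/tier2 3.
Scale/tier1 (31): +7 ; 25 left.
Compress tier1 at 30: fill all 4 ; 21 left.
Fill Align tier1 block (7 at 26) ; 14 left.
Fill Sweep tier1 block (3 at 21) ; 11 left.
Fill Ablate tier1 block (2 at 18) ; 9 left.
Fill Align tier2 block (4 at 17) ; 5 left.
5 remain; put them into Sweep tier2 at 16.
Total = 31×7 + 30×4 + 26×7 + 21×3 + 18×2 + 17×4 + 16×5 = 766.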